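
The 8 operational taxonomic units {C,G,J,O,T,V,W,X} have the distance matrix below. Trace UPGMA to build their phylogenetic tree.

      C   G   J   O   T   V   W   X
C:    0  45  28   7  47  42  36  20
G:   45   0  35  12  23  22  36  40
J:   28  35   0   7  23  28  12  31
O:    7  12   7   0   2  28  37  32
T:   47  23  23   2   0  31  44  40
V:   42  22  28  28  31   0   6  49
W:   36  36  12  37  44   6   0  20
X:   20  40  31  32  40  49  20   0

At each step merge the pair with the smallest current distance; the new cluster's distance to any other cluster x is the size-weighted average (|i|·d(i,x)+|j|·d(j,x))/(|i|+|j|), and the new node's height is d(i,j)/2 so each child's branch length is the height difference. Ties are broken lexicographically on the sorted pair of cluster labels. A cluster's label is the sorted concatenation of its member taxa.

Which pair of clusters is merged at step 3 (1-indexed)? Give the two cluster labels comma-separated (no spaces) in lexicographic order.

iteration 1: select O,T (d=2); attach at lengths (1, 1); label the merged cluster OT
  updated: d(C,OT)=27, d(G,OT)=35/2, d(J,OT)=15, d(OT,V)=59/2, d(OT,W)=81/2, d(OT,X)=36
iteration 2: select V,W (d=6); attach at lengths (3, 3); label the merged cluster VW
  updated: d(C,VW)=39, d(G,VW)=29, d(J,VW)=20, d(OT,VW)=35, d(VW,X)=69/2
iteration 3: select J,OT (d=15); attach at lengths (15/2, 13/2); label the merged cluster JOT
  updated: d(C,JOT)=82/3, d(G,JOT)=70/3, d(JOT,VW)=30, d(JOT,X)=103/3
iteration 4: select C,X (d=20); attach at lengths (10, 10); label the merged cluster CX
  updated: d(CX,G)=85/2, d(CX,JOT)=185/6, d(CX,VW)=147/4
iteration 5: select G,JOT (d=70/3); attach at lengths (35/3, 25/6); label the merged cluster GJOT
  updated: d(CX,GJOT)=135/4, d(GJOT,VW)=119/4
iteration 6: select GJOT,VW (d=119/4); attach at lengths (77/24, 95/8); label the merged cluster GJOTVW
  updated: d(CX,GJOTVW)=139/4
iteration 7: select CX,GJOTVW (d=139/4); attach at lengths (59/8, 5/2); label the merged cluster CGJOTVWX
final tree: ((C:10,X:10):59/8,((G:35/3,(J:15/2,(O:1,T:1):13/2):25/6):77/24,(V:3,W:3):95/8):5/2)
total length: 1987/24

J,OT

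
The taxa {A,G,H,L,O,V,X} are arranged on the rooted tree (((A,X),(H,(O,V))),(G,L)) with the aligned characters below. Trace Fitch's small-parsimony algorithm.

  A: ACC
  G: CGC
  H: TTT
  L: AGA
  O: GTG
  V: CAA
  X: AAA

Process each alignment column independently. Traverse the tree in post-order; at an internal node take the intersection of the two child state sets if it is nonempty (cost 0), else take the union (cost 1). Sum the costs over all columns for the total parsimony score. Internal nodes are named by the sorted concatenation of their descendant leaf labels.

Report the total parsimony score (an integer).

AX@0: {A} ∩ {A} = {A} (intersection, +0)
OV@0: {G} ∪ {C} = {C,G} (union, +1)
HOV@0: {T} ∪ {C,G} = {C,G,T} (union, +1)
AHOVX@0: {A} ∪ {C,G,T} = {A,C,G,T} (union, +1)
GL@0: {C} ∪ {A} = {A,C} (union, +1)
AGHLOVX@0: {A,C,G,T} ∩ {A,C} = {A,C} (intersection, +0)
AX@1: {C} ∪ {A} = {A,C} (union, +1)
OV@1: {T} ∪ {A} = {A,T} (union, +1)
HOV@1: {T} ∩ {A,T} = {T} (intersection, +0)
AHOVX@1: {A,C} ∪ {T} = {A,C,T} (union, +1)
GL@1: {G} ∩ {G} = {G} (intersection, +0)
AGHLOVX@1: {A,C,T} ∪ {G} = {A,C,G,T} (union, +1)
AX@2: {C} ∪ {A} = {A,C} (union, +1)
OV@2: {G} ∪ {A} = {A,G} (union, +1)
HOV@2: {T} ∪ {A,G} = {A,G,T} (union, +1)
AHOVX@2: {A,C} ∩ {A,G,T} = {A} (intersection, +0)
GL@2: {C} ∪ {A} = {A,C} (union, +1)
AGHLOVX@2: {A} ∩ {A,C} = {A} (intersection, +0)
per-site changes: [4, 4, 4]; total = 12

12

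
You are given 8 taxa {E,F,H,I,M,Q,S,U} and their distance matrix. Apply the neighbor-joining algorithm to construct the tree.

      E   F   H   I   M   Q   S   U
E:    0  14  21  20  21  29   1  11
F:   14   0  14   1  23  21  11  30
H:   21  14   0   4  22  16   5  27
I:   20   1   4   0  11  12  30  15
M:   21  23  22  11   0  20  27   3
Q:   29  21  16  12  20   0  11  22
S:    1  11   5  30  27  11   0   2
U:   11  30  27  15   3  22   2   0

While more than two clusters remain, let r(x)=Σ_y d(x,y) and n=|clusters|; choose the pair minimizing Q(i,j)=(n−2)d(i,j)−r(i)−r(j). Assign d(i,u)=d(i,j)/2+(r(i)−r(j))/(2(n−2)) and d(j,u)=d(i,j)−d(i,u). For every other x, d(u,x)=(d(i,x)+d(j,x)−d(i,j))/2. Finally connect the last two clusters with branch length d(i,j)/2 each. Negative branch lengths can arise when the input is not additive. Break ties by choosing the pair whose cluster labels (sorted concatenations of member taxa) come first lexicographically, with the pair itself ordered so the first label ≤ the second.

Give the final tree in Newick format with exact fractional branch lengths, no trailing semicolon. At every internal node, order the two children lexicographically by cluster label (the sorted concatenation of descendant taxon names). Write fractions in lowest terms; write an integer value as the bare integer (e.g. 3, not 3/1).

step 1: merge (M,U) at d=3, Q=-219; branch lengths M→35/12, U→1/12; new cluster MU
  updated: d(E,MU)=29/2, d(F,MU)=25, d(H,MU)=23, d(I,MU)=23/2, d(MU,Q)=39/2, d(MU,S)=13
step 2: merge (E,S) at d=1, Q=-331/2; branch lengths E→67/20, S→-47/20; new cluster ES
  updated: d(ES,F)=12, d(ES,H)=25/2, d(ES,I)=49/2, d(ES,MU)=53/4, d(ES,Q)=39/2
step 3: merge (F,I) at d=1, Q=-122; branch lengths F→3, I→-2; new cluster FI
  updated: d(ES,FI)=71/4, d(FI,H)=17/2, d(FI,MU)=71/4, d(FI,Q)=16
step 4: merge (ES,MU) at d=53/4, Q=-387/4; branch lengths ES→39/8, MU→67/8; new cluster EMSU
  updated: d(EMSU,FI)=89/8, d(EMSU,H)=89/8, d(EMSU,Q)=103/8
step 5: merge (EMSU,Q) at d=103/8, Q=-217/4; branch lengths EMSU→4, Q→71/8; new cluster EMQSU
  updated: d(EMQSU,FI)=57/8, d(EMQSU,H)=57/8
step 6: merge (EMQSU,FI) at d=57/8, Q=-91/4; branch lengths EMQSU→23/8, FI→17/4; new cluster EFIMQSU
  updated: d(EFIMQSU,H)=17/4
step 7: merge (EFIMQSU,H) at d=17/4; branch lengths EFIMQSU→17/8, H→17/8; new cluster EFHIMQSU
final tree: (((((E:67/20,S:-47/20):39/8,(M:35/12,U:1/12):67/8):4,Q:71/8):23/8,(F:3,I:-2):17/4):17/8,H:17/8)
total length: 85/2

(((((E:67/20,S:-47/20):39/8,(M:35/12,U:1/12):67/8):4,Q:71/8):23/8,(F:3,I:-2):17/4):17/8,H:17/8)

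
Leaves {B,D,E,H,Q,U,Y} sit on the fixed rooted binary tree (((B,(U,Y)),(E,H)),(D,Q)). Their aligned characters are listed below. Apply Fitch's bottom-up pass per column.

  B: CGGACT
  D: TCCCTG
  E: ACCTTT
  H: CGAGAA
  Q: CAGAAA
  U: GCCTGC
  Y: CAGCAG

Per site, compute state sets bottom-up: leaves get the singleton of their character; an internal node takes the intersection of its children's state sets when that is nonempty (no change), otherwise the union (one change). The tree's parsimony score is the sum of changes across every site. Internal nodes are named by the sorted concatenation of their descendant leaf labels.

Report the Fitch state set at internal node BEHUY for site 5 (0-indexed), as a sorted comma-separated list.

T

[col 0] UY: children U:{G}, Y:{C} ∪→ {C,G}; cost 1
[col 0] BUY: children B:{C}, UY:{C,G} ∩→ {C}; cost 0
[col 0] EH: children E:{A}, H:{C} ∪→ {A,C}; cost 1
[col 0] BEHUY: children BUY:{C}, EH:{A,C} ∩→ {C}; cost 0
[col 0] DQ: children D:{T}, Q:{C} ∪→ {C,T}; cost 1
[col 0] BDEHQUY: children BEHUY:{C}, DQ:{C,T} ∩→ {C}; cost 0
[col 1] UY: children U:{C}, Y:{A} ∪→ {A,C}; cost 1
[col 1] BUY: children B:{G}, UY:{A,C} ∪→ {A,C,G}; cost 1
[col 1] EH: children E:{C}, H:{G} ∪→ {C,G}; cost 1
[col 1] BEHUY: children BUY:{A,C,G}, EH:{C,G} ∩→ {C,G}; cost 0
[col 1] DQ: children D:{C}, Q:{A} ∪→ {A,C}; cost 1
[col 1] BDEHQUY: children BEHUY:{C,G}, DQ:{A,C} ∩→ {C}; cost 0
[col 2] UY: children U:{C}, Y:{G} ∪→ {C,G}; cost 1
[col 2] BUY: children B:{G}, UY:{C,G} ∩→ {G}; cost 0
[col 2] EH: children E:{C}, H:{A} ∪→ {A,C}; cost 1
[col 2] BEHUY: children BUY:{G}, EH:{A,C} ∪→ {A,C,G}; cost 1
[col 2] DQ: children D:{C}, Q:{G} ∪→ {C,G}; cost 1
[col 2] BDEHQUY: children BEHUY:{A,C,G}, DQ:{C,G} ∩→ {C,G}; cost 0
[col 3] UY: children U:{T}, Y:{C} ∪→ {C,T}; cost 1
[col 3] BUY: children B:{A}, UY:{C,T} ∪→ {A,C,T}; cost 1
[col 3] EH: children E:{T}, H:{G} ∪→ {G,T}; cost 1
[col 3] BEHUY: children BUY:{A,C,T}, EH:{G,T} ∩→ {T}; cost 0
[col 3] DQ: children D:{C}, Q:{A} ∪→ {A,C}; cost 1
[col 3] BDEHQUY: children BEHUY:{T}, DQ:{A,C} ∪→ {A,C,T}; cost 1
[col 4] UY: children U:{G}, Y:{A} ∪→ {A,G}; cost 1
[col 4] BUY: children B:{C}, UY:{A,G} ∪→ {A,C,G}; cost 1
[col 4] EH: children E:{T}, H:{A} ∪→ {A,T}; cost 1
[col 4] BEHUY: children BUY:{A,C,G}, EH:{A,T} ∩→ {A}; cost 0
[col 4] DQ: children D:{T}, Q:{A} ∪→ {A,T}; cost 1
[col 4] BDEHQUY: children BEHUY:{A}, DQ:{A,T} ∩→ {A}; cost 0
[col 5] UY: children U:{C}, Y:{G} ∪→ {C,G}; cost 1
[col 5] BUY: children B:{T}, UY:{C,G} ∪→ {C,G,T}; cost 1
[col 5] EH: children E:{T}, H:{A} ∪→ {A,T}; cost 1
[col 5] BEHUY: children BUY:{C,G,T}, EH:{A,T} ∩→ {T}; cost 0
[col 5] DQ: children D:{G}, Q:{A} ∪→ {A,G}; cost 1
[col 5] BDEHQUY: children BEHUY:{T}, DQ:{A,G} ∪→ {A,G,T}; cost 1
per-site changes: [3, 4, 4, 5, 4, 5]; total = 25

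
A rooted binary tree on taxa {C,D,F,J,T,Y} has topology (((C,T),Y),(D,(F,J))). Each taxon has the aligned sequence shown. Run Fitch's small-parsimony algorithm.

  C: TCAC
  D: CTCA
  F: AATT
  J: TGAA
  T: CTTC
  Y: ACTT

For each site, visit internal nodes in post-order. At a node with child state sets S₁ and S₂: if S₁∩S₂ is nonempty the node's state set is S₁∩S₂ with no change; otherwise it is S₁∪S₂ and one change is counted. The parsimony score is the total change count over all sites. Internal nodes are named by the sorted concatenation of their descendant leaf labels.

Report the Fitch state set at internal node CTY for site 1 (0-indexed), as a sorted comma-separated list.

CT@0: {T} ∪ {C} = {C,T} (union, +1)
CTY@0: {C,T} ∪ {A} = {A,C,T} (union, +1)
FJ@0: {A} ∪ {T} = {A,T} (union, +1)
DFJ@0: {C} ∪ {A,T} = {A,C,T} (union, +1)
CDFJTY@0: {A,C,T} ∩ {A,C,T} = {A,C,T} (intersection, +0)
CT@1: {C} ∪ {T} = {C,T} (union, +1)
CTY@1: {C,T} ∩ {C} = {C} (intersection, +0)
FJ@1: {A} ∪ {G} = {A,G} (union, +1)
DFJ@1: {T} ∪ {A,G} = {A,G,T} (union, +1)
CDFJTY@1: {C} ∪ {A,G,T} = {A,C,G,T} (union, +1)
CT@2: {A} ∪ {T} = {A,T} (union, +1)
CTY@2: {A,T} ∩ {T} = {T} (intersection, +0)
FJ@2: {T} ∪ {A} = {A,T} (union, +1)
DFJ@2: {C} ∪ {A,T} = {A,C,T} (union, +1)
CDFJTY@2: {T} ∩ {A,C,T} = {T} (intersection, +0)
CT@3: {C} ∩ {C} = {C} (intersection, +0)
CTY@3: {C} ∪ {T} = {C,T} (union, +1)
FJ@3: {T} ∪ {A} = {A,T} (union, +1)
DFJ@3: {A} ∩ {A,T} = {A} (intersection, +0)
CDFJTY@3: {C,T} ∪ {A} = {A,C,T} (union, +1)
per-site changes: [4, 4, 3, 3]; total = 14

C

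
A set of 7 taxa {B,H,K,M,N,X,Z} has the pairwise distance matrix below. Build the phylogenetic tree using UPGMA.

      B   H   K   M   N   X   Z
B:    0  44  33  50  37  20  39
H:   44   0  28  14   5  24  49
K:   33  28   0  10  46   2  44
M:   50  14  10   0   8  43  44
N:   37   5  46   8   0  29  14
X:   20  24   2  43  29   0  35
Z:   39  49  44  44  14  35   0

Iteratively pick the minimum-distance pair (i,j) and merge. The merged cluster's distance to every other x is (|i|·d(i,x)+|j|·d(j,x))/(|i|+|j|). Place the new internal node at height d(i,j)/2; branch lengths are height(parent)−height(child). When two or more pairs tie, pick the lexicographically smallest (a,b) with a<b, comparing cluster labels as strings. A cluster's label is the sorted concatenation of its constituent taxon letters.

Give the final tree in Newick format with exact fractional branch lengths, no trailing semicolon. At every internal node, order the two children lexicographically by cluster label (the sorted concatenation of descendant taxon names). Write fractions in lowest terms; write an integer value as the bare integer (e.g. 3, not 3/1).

1. join K+X (d=2) ⇒ KX; edges |K|=1, |X|=1
  updated: d(B,KX)=53/2, d(H,KX)=26, d(KX,M)=53/2, d(KX,N)=75/2, d(KX,Z)=79/2
2. join H+N (d=5) ⇒ HN; edges |H|=5/2, |N|=5/2
  updated: d(B,HN)=81/2, d(HN,KX)=127/4, d(HN,M)=11, d(HN,Z)=63/2
3. join HN+M (d=11) ⇒ HMN; edges |HN|=3, |M|=11/2
  updated: d(B,HMN)=131/3, d(HMN,KX)=30, d(HMN,Z)=107/3
4. join B+KX (d=53/2) ⇒ BKX; edges |B|=53/4, |KX|=49/4
  updated: d(BKX,HMN)=311/9, d(BKX,Z)=118/3
5. join BKX+HMN (d=311/9) ⇒ BHKMNX; edges |BKX|=145/36, |HMN|=106/9
  updated: d(BHKMNX,Z)=75/2
6. join BHKMNX+Z (d=75/2) ⇒ BHKMNXZ; edges |BHKMNX|=53/36, |Z|=75/4
final tree: (((B:53/4,(K:1,X:1):49/4):145/36,((H:5/2,N:5/2):3,M:11/2):106/9):53/36,Z:75/4)
total length: 2773/36

(((B:53/4,(K:1,X:1):49/4):145/36,((H:5/2,N:5/2):3,M:11/2):106/9):53/36,Z:75/4)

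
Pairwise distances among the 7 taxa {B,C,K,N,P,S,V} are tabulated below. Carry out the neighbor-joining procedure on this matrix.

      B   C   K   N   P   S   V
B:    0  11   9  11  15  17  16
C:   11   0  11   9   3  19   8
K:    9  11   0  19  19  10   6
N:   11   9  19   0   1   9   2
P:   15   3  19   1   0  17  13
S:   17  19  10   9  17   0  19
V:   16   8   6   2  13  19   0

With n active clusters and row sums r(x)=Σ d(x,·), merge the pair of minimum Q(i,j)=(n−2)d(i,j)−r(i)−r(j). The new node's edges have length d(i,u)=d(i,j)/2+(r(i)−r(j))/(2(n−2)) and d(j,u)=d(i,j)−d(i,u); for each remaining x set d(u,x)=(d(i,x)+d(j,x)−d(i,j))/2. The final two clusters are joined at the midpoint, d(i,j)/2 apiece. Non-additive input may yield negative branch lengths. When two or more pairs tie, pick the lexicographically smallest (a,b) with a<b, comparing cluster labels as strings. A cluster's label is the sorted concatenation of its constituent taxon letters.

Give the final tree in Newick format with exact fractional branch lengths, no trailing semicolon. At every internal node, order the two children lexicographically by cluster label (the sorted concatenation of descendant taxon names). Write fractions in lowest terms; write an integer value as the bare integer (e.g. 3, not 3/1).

((((B:91/16,(K:33/10,S:67/10):37/16):59/16,(C:17/12,P:19/12):49/16):35/16,N:-13/16):45/32,V:45/32)

step 1: merge (K,S) at d=10, Q=-115; branch lengths K→33/10, S→67/10; new cluster KS
  updated: d(B,KS)=8, d(C,KS)=10, d(KS,N)=9, d(KS,P)=13, d(KS,V)=15/2
step 2: merge (B,KS) at d=8, Q=-153/2; branch lengths B→91/16, KS→37/16; new cluster BKS
  updated: d(BKS,C)=13/2, d(BKS,N)=6, d(BKS,P)=10, d(BKS,V)=31/4
step 3: merge (C,P) at d=3, Q=-89/2; branch lengths C→17/12, P→19/12; new cluster CP
  updated: d(BKS,CP)=27/4, d(CP,N)=7/2, d(CP,V)=9
step 4: merge (BKS,CP) at d=27/4, Q=-105/4; branch lengths BKS→59/16, CP→49/16; new cluster BCKPS
  updated: d(BCKPS,N)=11/8, d(BCKPS,V)=5
step 5: merge (BCKPS,N) at d=11/8, Q=-67/8; branch lengths BCKPS→35/16, N→-13/16; new cluster BCKNPS
  updated: d(BCKNPS,V)=45/16
step 6: merge (BCKNPS,V) at d=45/16; branch lengths BCKNPS→45/32, V→45/32; new cluster BCKNPSV
final tree: ((((B:91/16,(K:33/10,S:67/10):37/16):59/16,(C:17/12,P:19/12):49/16):35/16,N:-13/16):45/32,V:45/32)
total length: 511/16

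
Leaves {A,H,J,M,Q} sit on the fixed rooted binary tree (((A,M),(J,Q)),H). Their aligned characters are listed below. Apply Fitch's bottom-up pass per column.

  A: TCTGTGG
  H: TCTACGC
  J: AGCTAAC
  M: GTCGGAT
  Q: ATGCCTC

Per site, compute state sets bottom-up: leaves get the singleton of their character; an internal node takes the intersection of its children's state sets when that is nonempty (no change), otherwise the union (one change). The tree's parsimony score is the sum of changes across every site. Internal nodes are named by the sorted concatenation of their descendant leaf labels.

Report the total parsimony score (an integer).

[col 0] AM: children A:{T}, M:{G} ∪→ {G,T}; cost 1
[col 0] JQ: children J:{A}, Q:{A} ∩→ {A}; cost 0
[col 0] AJMQ: children AM:{G,T}, JQ:{A} ∪→ {A,G,T}; cost 1
[col 0] AHJMQ: children AJMQ:{A,G,T}, H:{T} ∩→ {T}; cost 0
[col 1] AM: children A:{C}, M:{T} ∪→ {C,T}; cost 1
[col 1] JQ: children J:{G}, Q:{T} ∪→ {G,T}; cost 1
[col 1] AJMQ: children AM:{C,T}, JQ:{G,T} ∩→ {T}; cost 0
[col 1] AHJMQ: children AJMQ:{T}, H:{C} ∪→ {C,T}; cost 1
[col 2] AM: children A:{T}, M:{C} ∪→ {C,T}; cost 1
[col 2] JQ: children J:{C}, Q:{G} ∪→ {C,G}; cost 1
[col 2] AJMQ: children AM:{C,T}, JQ:{C,G} ∩→ {C}; cost 0
[col 2] AHJMQ: children AJMQ:{C}, H:{T} ∪→ {C,T}; cost 1
[col 3] AM: children A:{G}, M:{G} ∩→ {G}; cost 0
[col 3] JQ: children J:{T}, Q:{C} ∪→ {C,T}; cost 1
[col 3] AJMQ: children AM:{G}, JQ:{C,T} ∪→ {C,G,T}; cost 1
[col 3] AHJMQ: children AJMQ:{C,G,T}, H:{A} ∪→ {A,C,G,T}; cost 1
[col 4] AM: children A:{T}, M:{G} ∪→ {G,T}; cost 1
[col 4] JQ: children J:{A}, Q:{C} ∪→ {A,C}; cost 1
[col 4] AJMQ: children AM:{G,T}, JQ:{A,C} ∪→ {A,C,G,T}; cost 1
[col 4] AHJMQ: children AJMQ:{A,C,G,T}, H:{C} ∩→ {C}; cost 0
[col 5] AM: children A:{G}, M:{A} ∪→ {A,G}; cost 1
[col 5] JQ: children J:{A}, Q:{T} ∪→ {A,T}; cost 1
[col 5] AJMQ: children AM:{A,G}, JQ:{A,T} ∩→ {A}; cost 0
[col 5] AHJMQ: children AJMQ:{A}, H:{G} ∪→ {A,G}; cost 1
[col 6] AM: children A:{G}, M:{T} ∪→ {G,T}; cost 1
[col 6] JQ: children J:{C}, Q:{C} ∩→ {C}; cost 0
[col 6] AJMQ: children AM:{G,T}, JQ:{C} ∪→ {C,G,T}; cost 1
[col 6] AHJMQ: children AJMQ:{C,G,T}, H:{C} ∩→ {C}; cost 0
per-site changes: [2, 3, 3, 3, 3, 3, 2]; total = 19

19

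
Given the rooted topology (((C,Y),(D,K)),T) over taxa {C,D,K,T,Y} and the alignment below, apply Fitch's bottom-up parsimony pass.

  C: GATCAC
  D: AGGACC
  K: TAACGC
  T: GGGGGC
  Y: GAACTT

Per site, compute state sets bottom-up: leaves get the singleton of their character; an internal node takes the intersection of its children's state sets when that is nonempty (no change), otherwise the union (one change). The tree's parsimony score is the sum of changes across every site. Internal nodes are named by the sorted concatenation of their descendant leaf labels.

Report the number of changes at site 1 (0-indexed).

2

[col 0] CY: children C:{G}, Y:{G} ∩→ {G}; cost 0
[col 0] DK: children D:{A}, K:{T} ∪→ {A,T}; cost 1
[col 0] CDKY: children CY:{G}, DK:{A,T} ∪→ {A,G,T}; cost 1
[col 0] CDKTY: children CDKY:{A,G,T}, T:{G} ∩→ {G}; cost 0
[col 1] CY: children C:{A}, Y:{A} ∩→ {A}; cost 0
[col 1] DK: children D:{G}, K:{A} ∪→ {A,G}; cost 1
[col 1] CDKY: children CY:{A}, DK:{A,G} ∩→ {A}; cost 0
[col 1] CDKTY: children CDKY:{A}, T:{G} ∪→ {A,G}; cost 1
[col 2] CY: children C:{T}, Y:{A} ∪→ {A,T}; cost 1
[col 2] DK: children D:{G}, K:{A} ∪→ {A,G}; cost 1
[col 2] CDKY: children CY:{A,T}, DK:{A,G} ∩→ {A}; cost 0
[col 2] CDKTY: children CDKY:{A}, T:{G} ∪→ {A,G}; cost 1
[col 3] CY: children C:{C}, Y:{C} ∩→ {C}; cost 0
[col 3] DK: children D:{A}, K:{C} ∪→ {A,C}; cost 1
[col 3] CDKY: children CY:{C}, DK:{A,C} ∩→ {C}; cost 0
[col 3] CDKTY: children CDKY:{C}, T:{G} ∪→ {C,G}; cost 1
[col 4] CY: children C:{A}, Y:{T} ∪→ {A,T}; cost 1
[col 4] DK: children D:{C}, K:{G} ∪→ {C,G}; cost 1
[col 4] CDKY: children CY:{A,T}, DK:{C,G} ∪→ {A,C,G,T}; cost 1
[col 4] CDKTY: children CDKY:{A,C,G,T}, T:{G} ∩→ {G}; cost 0
[col 5] CY: children C:{C}, Y:{T} ∪→ {C,T}; cost 1
[col 5] DK: children D:{C}, K:{C} ∩→ {C}; cost 0
[col 5] CDKY: children CY:{C,T}, DK:{C} ∩→ {C}; cost 0
[col 5] CDKTY: children CDKY:{C}, T:{C} ∩→ {C}; cost 0
per-site changes: [2, 2, 3, 2, 3, 1]; total = 13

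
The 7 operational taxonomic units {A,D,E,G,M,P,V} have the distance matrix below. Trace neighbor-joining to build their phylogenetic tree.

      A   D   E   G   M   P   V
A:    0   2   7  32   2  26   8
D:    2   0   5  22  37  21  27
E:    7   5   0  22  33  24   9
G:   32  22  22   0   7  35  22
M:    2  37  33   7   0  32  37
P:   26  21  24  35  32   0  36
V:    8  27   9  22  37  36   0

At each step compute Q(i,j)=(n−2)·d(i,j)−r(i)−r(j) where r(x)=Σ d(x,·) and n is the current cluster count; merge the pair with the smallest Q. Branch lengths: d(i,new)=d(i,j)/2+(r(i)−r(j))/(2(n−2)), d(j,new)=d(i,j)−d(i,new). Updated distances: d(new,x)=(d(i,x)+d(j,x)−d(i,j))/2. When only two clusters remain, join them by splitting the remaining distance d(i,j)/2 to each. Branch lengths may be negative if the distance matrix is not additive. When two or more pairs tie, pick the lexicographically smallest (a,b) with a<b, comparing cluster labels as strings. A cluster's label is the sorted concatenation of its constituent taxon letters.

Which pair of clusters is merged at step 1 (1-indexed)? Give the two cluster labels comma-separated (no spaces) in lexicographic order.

G,M

step 1: merge (G,M) at d=7, Q=-253; branch lengths G→27/10, M→43/10; new cluster GM
  updated: d(A,GM)=27/2, d(D,GM)=26, d(E,GM)=24, d(GM,P)=30, d(GM,V)=26
step 2: merge (E,V) at d=9, Q=-139; branch lengths E→-1/8, V→73/8; new cluster EV
  updated: d(A,EV)=3, d(D,EV)=23/2, d(EV,GM)=41/2, d(EV,P)=51/2
step 3: merge (GM,P) at d=30, Q=-205/2; branch lengths GM→155/12, P→205/12; new cluster GMP
  updated: d(A,GMP)=19/4, d(D,GMP)=17/2, d(EV,GMP)=8
step 4: merge (A,D) at d=2, Q=-111/4; branch lengths A→-33/16, D→65/16; new cluster AD
  updated: d(AD,EV)=25/4, d(AD,GMP)=45/8
step 5: merge (AD,EV) at d=25/4, Q=-159/8; branch lengths AD→31/16, EV→69/16; new cluster ADEV
  updated: d(ADEV,GMP)=59/16
step 6: merge (ADEV,GMP) at d=59/16; branch lengths ADEV→59/32, GMP→59/32; new cluster ADEGMPV
final tree: (((A:-33/16,D:65/16):31/16,(E:-1/8,V:73/8):69/16):59/32,((G:27/10,M:43/10):155/12,P:205/12):59/32)
total length: 927/16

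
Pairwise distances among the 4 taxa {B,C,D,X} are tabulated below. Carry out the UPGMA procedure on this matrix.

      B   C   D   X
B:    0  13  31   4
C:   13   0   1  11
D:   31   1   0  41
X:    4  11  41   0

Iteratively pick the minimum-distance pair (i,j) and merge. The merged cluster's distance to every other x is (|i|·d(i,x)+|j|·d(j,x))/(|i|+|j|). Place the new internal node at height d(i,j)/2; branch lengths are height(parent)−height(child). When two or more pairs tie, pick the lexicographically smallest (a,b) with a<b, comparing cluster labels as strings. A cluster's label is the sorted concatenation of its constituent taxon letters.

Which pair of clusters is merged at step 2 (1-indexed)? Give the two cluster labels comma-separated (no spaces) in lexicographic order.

B,X

step 1: merge (C,D) at d=1; branch lengths C→1/2, D→1/2; new cluster CD
  updated: d(B,CD)=22, d(CD,X)=26
step 2: merge (B,X) at d=4; branch lengths B→2, X→2; new cluster BX
  updated: d(BX,CD)=24
step 3: merge (BX,CD) at d=24; branch lengths BX→10, CD→23/2; new cluster BCDX
final tree: ((B:2,X:2):10,(C:1/2,D:1/2):23/2)
total length: 53/2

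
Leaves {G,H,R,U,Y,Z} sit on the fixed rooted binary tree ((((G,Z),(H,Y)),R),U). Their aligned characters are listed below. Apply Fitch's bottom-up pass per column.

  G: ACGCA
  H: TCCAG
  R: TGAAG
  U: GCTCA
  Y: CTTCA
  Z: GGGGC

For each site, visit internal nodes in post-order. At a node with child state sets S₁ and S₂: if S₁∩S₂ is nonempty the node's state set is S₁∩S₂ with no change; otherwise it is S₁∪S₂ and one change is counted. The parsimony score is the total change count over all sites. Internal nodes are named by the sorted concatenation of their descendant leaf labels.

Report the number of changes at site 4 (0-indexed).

3

GZ@0: {A} ∪ {G} = {A,G} (union, +1)
HY@0: {T} ∪ {C} = {C,T} (union, +1)
GHYZ@0: {A,G} ∪ {C,T} = {A,C,G,T} (union, +1)
GHRYZ@0: {A,C,G,T} ∩ {T} = {T} (intersection, +0)
GHRUYZ@0: {T} ∪ {G} = {G,T} (union, +1)
GZ@1: {C} ∪ {G} = {C,G} (union, +1)
HY@1: {C} ∪ {T} = {C,T} (union, +1)
GHYZ@1: {C,G} ∩ {C,T} = {C} (intersection, +0)
GHRYZ@1: {C} ∪ {G} = {C,G} (union, +1)
GHRUYZ@1: {C,G} ∩ {C} = {C} (intersection, +0)
GZ@2: {G} ∩ {G} = {G} (intersection, +0)
HY@2: {C} ∪ {T} = {C,T} (union, +1)
GHYZ@2: {G} ∪ {C,T} = {C,G,T} (union, +1)
GHRYZ@2: {C,G,T} ∪ {A} = {A,C,G,T} (union, +1)
GHRUYZ@2: {A,C,G,T} ∩ {T} = {T} (intersection, +0)
GZ@3: {C} ∪ {G} = {C,G} (union, +1)
HY@3: {A} ∪ {C} = {A,C} (union, +1)
GHYZ@3: {C,G} ∩ {A,C} = {C} (intersection, +0)
GHRYZ@3: {C} ∪ {A} = {A,C} (union, +1)
GHRUYZ@3: {A,C} ∩ {C} = {C} (intersection, +0)
GZ@4: {A} ∪ {C} = {A,C} (union, +1)
HY@4: {G} ∪ {A} = {A,G} (union, +1)
GHYZ@4: {A,C} ∩ {A,G} = {A} (intersection, +0)
GHRYZ@4: {A} ∪ {G} = {A,G} (union, +1)
GHRUYZ@4: {A,G} ∩ {A} = {A} (intersection, +0)
per-site changes: [4, 3, 3, 3, 3]; total = 16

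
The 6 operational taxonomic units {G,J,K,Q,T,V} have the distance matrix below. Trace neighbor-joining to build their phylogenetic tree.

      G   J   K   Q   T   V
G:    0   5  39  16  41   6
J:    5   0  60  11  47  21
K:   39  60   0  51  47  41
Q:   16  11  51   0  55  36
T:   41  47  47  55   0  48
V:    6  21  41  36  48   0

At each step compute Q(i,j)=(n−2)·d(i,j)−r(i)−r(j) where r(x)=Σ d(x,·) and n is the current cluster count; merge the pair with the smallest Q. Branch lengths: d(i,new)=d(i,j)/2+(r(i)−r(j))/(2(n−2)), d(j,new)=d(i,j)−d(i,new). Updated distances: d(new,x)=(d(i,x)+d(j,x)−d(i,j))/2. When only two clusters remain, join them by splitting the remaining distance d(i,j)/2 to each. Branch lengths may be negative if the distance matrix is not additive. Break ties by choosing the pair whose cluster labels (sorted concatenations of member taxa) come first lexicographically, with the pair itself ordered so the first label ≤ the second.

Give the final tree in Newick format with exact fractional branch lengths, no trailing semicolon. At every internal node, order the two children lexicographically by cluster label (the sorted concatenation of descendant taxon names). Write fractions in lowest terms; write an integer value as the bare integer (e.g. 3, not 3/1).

step 1: merge (K,T) at d=47, Q=-288; branch lengths K→47/2, T→47/2; new cluster KT
  updated: d(G,KT)=33/2, d(J,KT)=30, d(KT,Q)=59/2, d(KT,V)=21
step 2: merge (J,Q) at d=11, Q=-253/2; branch lengths J→5/4, Q→39/4; new cluster JQ
  updated: d(G,JQ)=5, d(JQ,KT)=97/4, d(JQ,V)=23
step 3: merge (G,JQ) at d=5, Q=-279/4; branch lengths G→-59/16, JQ→139/16; new cluster GJQ
  updated: d(GJQ,KT)=143/8, d(GJQ,V)=12
step 4: merge (GJQ,KT) at d=143/8, Q=-407/8; branch lengths GJQ→71/16, KT→215/16; new cluster GJKQT
  updated: d(GJKQT,V)=121/16
step 5: merge (GJKQT,V) at d=121/16; branch lengths GJKQT→121/32, V→121/32; new cluster GJKQTV
final tree: (((G:-59/16,(J:5/4,Q:39/4):139/16):71/16,(K:47/2,T:47/2):215/16):121/32,V:121/32)
total length: 1415/16

(((G:-59/16,(J:5/4,Q:39/4):139/16):71/16,(K:47/2,T:47/2):215/16):121/32,V:121/32)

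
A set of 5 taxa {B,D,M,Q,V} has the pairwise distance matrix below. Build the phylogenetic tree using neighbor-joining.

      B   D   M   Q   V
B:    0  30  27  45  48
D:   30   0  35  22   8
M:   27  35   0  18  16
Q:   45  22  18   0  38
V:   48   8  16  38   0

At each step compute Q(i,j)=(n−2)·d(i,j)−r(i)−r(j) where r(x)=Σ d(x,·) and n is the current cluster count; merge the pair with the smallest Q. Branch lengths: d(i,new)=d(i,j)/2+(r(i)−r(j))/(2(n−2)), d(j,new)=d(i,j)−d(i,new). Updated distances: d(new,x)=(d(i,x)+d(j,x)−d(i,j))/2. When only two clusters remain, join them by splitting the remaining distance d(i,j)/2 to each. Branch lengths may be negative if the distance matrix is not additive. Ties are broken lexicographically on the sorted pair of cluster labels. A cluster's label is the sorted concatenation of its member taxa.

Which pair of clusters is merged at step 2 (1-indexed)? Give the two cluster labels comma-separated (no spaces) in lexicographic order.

step 1: merge (D,V) at d=8, Q=-181; branch lengths D→3/2, V→13/2; new cluster DV
  updated: d(B,DV)=35, d(DV,M)=43/2, d(DV,Q)=26
step 2: merge (B,DV) at d=35, Q=-239/2; branch lengths B→189/8, DV→91/8; new cluster BDV
  updated: d(BDV,M)=27/4, d(BDV,Q)=18
step 3: merge (BDV,M) at d=27/4, Q=-171/4; branch lengths BDV→27/8, M→27/8; new cluster BDMV
  updated: d(BDMV,Q)=117/8
step 4: merge (BDMV,Q) at d=117/8; branch lengths BDMV→117/16, Q→117/16; new cluster BDMQV
final tree: (((B:189/8,(D:3/2,V:13/2):91/8):27/8,M:27/8):117/16,Q:117/16)
total length: 515/8

B,DV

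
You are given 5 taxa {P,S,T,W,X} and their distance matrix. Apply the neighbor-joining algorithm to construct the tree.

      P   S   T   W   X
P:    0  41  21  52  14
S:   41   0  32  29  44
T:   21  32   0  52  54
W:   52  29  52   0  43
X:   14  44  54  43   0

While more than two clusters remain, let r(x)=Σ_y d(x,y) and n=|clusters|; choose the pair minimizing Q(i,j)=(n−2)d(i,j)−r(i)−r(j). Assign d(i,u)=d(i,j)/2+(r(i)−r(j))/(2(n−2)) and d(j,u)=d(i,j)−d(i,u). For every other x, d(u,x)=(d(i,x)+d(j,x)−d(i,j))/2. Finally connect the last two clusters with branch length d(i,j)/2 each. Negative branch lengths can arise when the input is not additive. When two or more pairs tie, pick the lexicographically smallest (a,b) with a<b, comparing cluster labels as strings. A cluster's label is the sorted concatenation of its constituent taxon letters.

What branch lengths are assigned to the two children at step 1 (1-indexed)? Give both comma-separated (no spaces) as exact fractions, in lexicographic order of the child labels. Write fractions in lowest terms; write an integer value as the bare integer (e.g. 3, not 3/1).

5/2,23/2

step 1: merge (P,X) at d=14, Q=-241; branch lengths P→5/2, X→23/2; new cluster PX
  updated: d(PX,S)=71/2, d(PX,T)=61/2, d(PX,W)=81/2
step 2: merge (PX,T) at d=61/2, Q=-160; branch lengths PX→53/4, T→69/4; new cluster PTX
  updated: d(PTX,S)=37/2, d(PTX,W)=31
step 3: merge (PTX,S) at d=37/2, Q=-157/2; branch lengths PTX→41/4, S→33/4; new cluster PSTX
  updated: d(PSTX,W)=83/4
step 4: merge (PSTX,W) at d=83/4; branch lengths PSTX→83/8, W→83/8; new cluster PSTWX
final tree: ((((P:5/2,X:23/2):53/4,T:69/4):41/4,S:33/4):83/8,W:83/8)
total length: 335/4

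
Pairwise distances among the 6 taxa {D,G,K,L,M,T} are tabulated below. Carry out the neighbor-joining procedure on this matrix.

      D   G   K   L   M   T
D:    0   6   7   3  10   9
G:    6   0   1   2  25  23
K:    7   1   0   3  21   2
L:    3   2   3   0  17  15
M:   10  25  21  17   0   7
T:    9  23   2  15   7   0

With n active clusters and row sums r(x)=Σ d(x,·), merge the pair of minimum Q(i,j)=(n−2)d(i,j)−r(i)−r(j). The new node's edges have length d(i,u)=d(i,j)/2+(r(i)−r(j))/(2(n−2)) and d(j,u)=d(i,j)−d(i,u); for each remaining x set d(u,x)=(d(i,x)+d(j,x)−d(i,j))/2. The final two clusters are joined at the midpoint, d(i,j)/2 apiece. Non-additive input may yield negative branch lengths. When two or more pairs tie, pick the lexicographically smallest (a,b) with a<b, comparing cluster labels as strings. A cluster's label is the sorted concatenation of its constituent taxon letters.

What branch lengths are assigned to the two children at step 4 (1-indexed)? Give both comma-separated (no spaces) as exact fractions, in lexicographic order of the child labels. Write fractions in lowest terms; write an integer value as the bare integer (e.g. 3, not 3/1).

iteration 1: select M,T (d=7, Q=-108); attach at lengths (13/2, 1/2); label the merged cluster MT
  updated: d(D,MT)=6, d(G,MT)=41/2, d(K,MT)=8, d(L,MT)=25/2
iteration 2: select D,MT (d=6, Q=-51); attach at lengths (-7/6, 43/6); label the merged cluster DMT
  updated: d(DMT,G)=41/4, d(DMT,K)=9/2, d(DMT,L)=19/4
iteration 3: select DMT,L (d=19/4, Q=-79/4); attach at lengths (77/16, -1/16); label the merged cluster DLMT
  updated: d(DLMT,G)=15/4, d(DLMT,K)=11/8
iteration 4: select DLMT,G (d=15/4, Q=-49/8); attach at lengths (33/16, 27/16); label the merged cluster DGLMT
  updated: d(DGLMT,K)=-11/16
iteration 5: select DGLMT,K (d=-11/16); attach at lengths (-11/32, -11/32); label the merged cluster DGKLMT
final tree: ((((D:-7/6,(M:13/2,T:1/2):43/6):77/16,L:-1/16):33/16,G:27/16):-11/32,K:-11/32)
total length: 333/16

33/16,27/16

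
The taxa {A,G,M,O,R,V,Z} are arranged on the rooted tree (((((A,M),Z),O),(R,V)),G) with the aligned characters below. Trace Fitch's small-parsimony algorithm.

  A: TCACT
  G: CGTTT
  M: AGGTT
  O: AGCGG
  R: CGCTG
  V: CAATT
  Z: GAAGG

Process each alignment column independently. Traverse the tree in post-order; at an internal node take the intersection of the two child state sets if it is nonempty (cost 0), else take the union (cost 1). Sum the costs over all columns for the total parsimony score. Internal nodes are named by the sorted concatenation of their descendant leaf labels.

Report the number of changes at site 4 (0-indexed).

AM@0: {T} ∪ {A} = {A,T} (union, +1)
AMZ@0: {A,T} ∪ {G} = {A,G,T} (union, +1)
AMOZ@0: {A,G,T} ∩ {A} = {A} (intersection, +0)
RV@0: {C} ∩ {C} = {C} (intersection, +0)
AMORVZ@0: {A} ∪ {C} = {A,C} (union, +1)
AGMORVZ@0: {A,C} ∩ {C} = {C} (intersection, +0)
AM@1: {C} ∪ {G} = {C,G} (union, +1)
AMZ@1: {C,G} ∪ {A} = {A,C,G} (union, +1)
AMOZ@1: {A,C,G} ∩ {G} = {G} (intersection, +0)
RV@1: {G} ∪ {A} = {A,G} (union, +1)
AMORVZ@1: {G} ∩ {A,G} = {G} (intersection, +0)
AGMORVZ@1: {G} ∩ {G} = {G} (intersection, +0)
AM@2: {A} ∪ {G} = {A,G} (union, +1)
AMZ@2: {A,G} ∩ {A} = {A} (intersection, +0)
AMOZ@2: {A} ∪ {C} = {A,C} (union, +1)
RV@2: {C} ∪ {A} = {A,C} (union, +1)
AMORVZ@2: {A,C} ∩ {A,C} = {A,C} (intersection, +0)
AGMORVZ@2: {A,C} ∪ {T} = {A,C,T} (union, +1)
AM@3: {C} ∪ {T} = {C,T} (union, +1)
AMZ@3: {C,T} ∪ {G} = {C,G,T} (union, +1)
AMOZ@3: {C,G,T} ∩ {G} = {G} (intersection, +0)
RV@3: {T} ∩ {T} = {T} (intersection, +0)
AMORVZ@3: {G} ∪ {T} = {G,T} (union, +1)
AGMORVZ@3: {G,T} ∩ {T} = {T} (intersection, +0)
AM@4: {T} ∩ {T} = {T} (intersection, +0)
AMZ@4: {T} ∪ {G} = {G,T} (union, +1)
AMOZ@4: {G,T} ∩ {G} = {G} (intersection, +0)
RV@4: {G} ∪ {T} = {G,T} (union, +1)
AMORVZ@4: {G} ∩ {G,T} = {G} (intersection, +0)
AGMORVZ@4: {G} ∪ {T} = {G,T} (union, +1)
per-site changes: [3, 3, 4, 3, 3]; total = 16

3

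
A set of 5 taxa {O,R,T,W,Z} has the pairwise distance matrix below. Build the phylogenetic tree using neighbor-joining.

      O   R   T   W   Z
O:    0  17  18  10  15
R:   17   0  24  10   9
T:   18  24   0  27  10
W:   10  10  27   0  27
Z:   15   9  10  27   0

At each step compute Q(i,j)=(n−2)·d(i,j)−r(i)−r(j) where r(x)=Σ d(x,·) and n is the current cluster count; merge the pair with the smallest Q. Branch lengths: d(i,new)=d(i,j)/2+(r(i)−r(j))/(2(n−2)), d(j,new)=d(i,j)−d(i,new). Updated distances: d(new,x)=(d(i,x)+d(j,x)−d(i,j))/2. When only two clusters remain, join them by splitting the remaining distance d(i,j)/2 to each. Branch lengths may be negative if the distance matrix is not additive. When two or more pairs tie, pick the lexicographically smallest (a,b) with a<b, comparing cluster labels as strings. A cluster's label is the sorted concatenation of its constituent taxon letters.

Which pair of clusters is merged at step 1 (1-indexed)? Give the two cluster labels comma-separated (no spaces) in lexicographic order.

1. join T+Z (d=10, Q=-110) ⇒ TZ; edges |T|=8, |Z|=2
  updated: d(O,TZ)=23/2, d(R,TZ)=23/2, d(TZ,W)=22
2. join O+TZ (d=23/2, Q=-121/2) ⇒ OTZ; edges |O|=33/8, |TZ|=59/8
  updated: d(OTZ,R)=17/2, d(OTZ,W)=41/4
3. join OTZ+R (d=17/2, Q=-115/4) ⇒ ORTZ; edges |OTZ|=35/8, |R|=33/8
  updated: d(ORTZ,W)=47/8
4. join ORTZ+W (d=47/8) ⇒ ORTWZ; edges |ORTZ|=47/16, |W|=47/16
final tree: (((O:33/8,(T:8,Z:2):59/8):35/8,R:33/8):47/16,W:47/16)
total length: 287/8

T,Z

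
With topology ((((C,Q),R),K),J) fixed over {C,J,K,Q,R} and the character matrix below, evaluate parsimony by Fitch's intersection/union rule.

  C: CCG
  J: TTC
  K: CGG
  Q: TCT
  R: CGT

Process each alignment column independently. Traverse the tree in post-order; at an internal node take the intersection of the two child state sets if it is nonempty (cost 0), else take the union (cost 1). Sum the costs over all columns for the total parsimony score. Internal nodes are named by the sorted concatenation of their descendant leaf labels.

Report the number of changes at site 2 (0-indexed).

3

[col 0] CQ: children C:{C}, Q:{T} ∪→ {C,T}; cost 1
[col 0] CQR: children CQ:{C,T}, R:{C} ∩→ {C}; cost 0
[col 0] CKQR: children CQR:{C}, K:{C} ∩→ {C}; cost 0
[col 0] CJKQR: children CKQR:{C}, J:{T} ∪→ {C,T}; cost 1
[col 1] CQ: children C:{C}, Q:{C} ∩→ {C}; cost 0
[col 1] CQR: children CQ:{C}, R:{G} ∪→ {C,G}; cost 1
[col 1] CKQR: children CQR:{C,G}, K:{G} ∩→ {G}; cost 0
[col 1] CJKQR: children CKQR:{G}, J:{T} ∪→ {G,T}; cost 1
[col 2] CQ: children C:{G}, Q:{T} ∪→ {G,T}; cost 1
[col 2] CQR: children CQ:{G,T}, R:{T} ∩→ {T}; cost 0
[col 2] CKQR: children CQR:{T}, K:{G} ∪→ {G,T}; cost 1
[col 2] CJKQR: children CKQR:{G,T}, J:{C} ∪→ {C,G,T}; cost 1
per-site changes: [2, 2, 3]; total = 7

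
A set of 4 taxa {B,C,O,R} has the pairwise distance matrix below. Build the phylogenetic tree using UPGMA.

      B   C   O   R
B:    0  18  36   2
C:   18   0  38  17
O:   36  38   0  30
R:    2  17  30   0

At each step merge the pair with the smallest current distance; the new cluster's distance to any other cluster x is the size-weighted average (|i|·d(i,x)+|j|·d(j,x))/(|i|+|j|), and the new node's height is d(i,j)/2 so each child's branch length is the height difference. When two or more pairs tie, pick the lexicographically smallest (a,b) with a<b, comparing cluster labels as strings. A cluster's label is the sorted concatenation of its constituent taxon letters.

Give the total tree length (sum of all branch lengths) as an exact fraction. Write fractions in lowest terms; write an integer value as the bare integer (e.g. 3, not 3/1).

533/12

1. join B+R (d=2) ⇒ BR; edges |B|=1, |R|=1
  updated: d(BR,C)=35/2, d(BR,O)=33
2. join BR+C (d=35/2) ⇒ BCR; edges |BR|=31/4, |C|=35/4
  updated: d(BCR,O)=104/3
3. join BCR+O (d=104/3) ⇒ BCOR; edges |BCR|=103/12, |O|=52/3
final tree: (((B:1,R:1):31/4,C:35/4):103/12,O:52/3)
total length: 533/12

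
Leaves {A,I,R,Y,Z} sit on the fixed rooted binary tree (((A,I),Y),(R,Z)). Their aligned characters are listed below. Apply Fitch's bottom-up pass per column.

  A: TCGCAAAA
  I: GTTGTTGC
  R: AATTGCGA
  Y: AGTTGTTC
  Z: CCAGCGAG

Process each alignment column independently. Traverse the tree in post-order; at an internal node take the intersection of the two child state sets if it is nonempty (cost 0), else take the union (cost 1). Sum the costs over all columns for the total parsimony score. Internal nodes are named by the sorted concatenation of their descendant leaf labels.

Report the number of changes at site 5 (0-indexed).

3

[col 0] AI: children A:{T}, I:{G} ∪→ {G,T}; cost 1
[col 0] AIY: children AI:{G,T}, Y:{A} ∪→ {A,G,T}; cost 1
[col 0] RZ: children R:{A}, Z:{C} ∪→ {A,C}; cost 1
[col 0] AIRYZ: children AIY:{A,G,T}, RZ:{A,C} ∩→ {A}; cost 0
[col 1] AI: children A:{C}, I:{T} ∪→ {C,T}; cost 1
[col 1] AIY: children AI:{C,T}, Y:{G} ∪→ {C,G,T}; cost 1
[col 1] RZ: children R:{A}, Z:{C} ∪→ {A,C}; cost 1
[col 1] AIRYZ: children AIY:{C,G,T}, RZ:{A,C} ∩→ {C}; cost 0
[col 2] AI: children A:{G}, I:{T} ∪→ {G,T}; cost 1
[col 2] AIY: children AI:{G,T}, Y:{T} ∩→ {T}; cost 0
[col 2] RZ: children R:{T}, Z:{A} ∪→ {A,T}; cost 1
[col 2] AIRYZ: children AIY:{T}, RZ:{A,T} ∩→ {T}; cost 0
[col 3] AI: children A:{C}, I:{G} ∪→ {C,G}; cost 1
[col 3] AIY: children AI:{C,G}, Y:{T} ∪→ {C,G,T}; cost 1
[col 3] RZ: children R:{T}, Z:{G} ∪→ {G,T}; cost 1
[col 3] AIRYZ: children AIY:{C,G,T}, RZ:{G,T} ∩→ {G,T}; cost 0
[col 4] AI: children A:{A}, I:{T} ∪→ {A,T}; cost 1
[col 4] AIY: children AI:{A,T}, Y:{G} ∪→ {A,G,T}; cost 1
[col 4] RZ: children R:{G}, Z:{C} ∪→ {C,G}; cost 1
[col 4] AIRYZ: children AIY:{A,G,T}, RZ:{C,G} ∩→ {G}; cost 0
[col 5] AI: children A:{A}, I:{T} ∪→ {A,T}; cost 1
[col 5] AIY: children AI:{A,T}, Y:{T} ∩→ {T}; cost 0
[col 5] RZ: children R:{C}, Z:{G} ∪→ {C,G}; cost 1
[col 5] AIRYZ: children AIY:{T}, RZ:{C,G} ∪→ {C,G,T}; cost 1
[col 6] AI: children A:{A}, I:{G} ∪→ {A,G}; cost 1
[col 6] AIY: children AI:{A,G}, Y:{T} ∪→ {A,G,T}; cost 1
[col 6] RZ: children R:{G}, Z:{A} ∪→ {A,G}; cost 1
[col 6] AIRYZ: children AIY:{A,G,T}, RZ:{A,G} ∩→ {A,G}; cost 0
[col 7] AI: children A:{A}, I:{C} ∪→ {A,C}; cost 1
[col 7] AIY: children AI:{A,C}, Y:{C} ∩→ {C}; cost 0
[col 7] RZ: children R:{A}, Z:{G} ∪→ {A,G}; cost 1
[col 7] AIRYZ: children AIY:{C}, RZ:{A,G} ∪→ {A,C,G}; cost 1
per-site changes: [3, 3, 2, 3, 3, 3, 3, 3]; total = 23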